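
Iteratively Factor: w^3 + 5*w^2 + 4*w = (w + 4)*(w^2 + w) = (w + 1)*(w + 4)*(w)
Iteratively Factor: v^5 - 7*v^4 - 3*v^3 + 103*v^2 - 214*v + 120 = (v - 1)*(v^4 - 6*v^3 - 9*v^2 + 94*v - 120) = (v - 1)*(v + 4)*(v^3 - 10*v^2 + 31*v - 30) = (v - 5)*(v - 1)*(v + 4)*(v^2 - 5*v + 6) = (v - 5)*(v - 2)*(v - 1)*(v + 4)*(v - 3)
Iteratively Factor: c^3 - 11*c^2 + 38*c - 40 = (c - 4)*(c^2 - 7*c + 10) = (c - 5)*(c - 4)*(c - 2)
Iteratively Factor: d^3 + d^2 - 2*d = (d)*(d^2 + d - 2) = d*(d - 1)*(d + 2)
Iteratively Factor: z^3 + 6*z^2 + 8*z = (z)*(z^2 + 6*z + 8) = z*(z + 2)*(z + 4)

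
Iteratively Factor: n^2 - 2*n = (n)*(n - 2)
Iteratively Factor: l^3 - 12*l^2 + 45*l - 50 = (l - 5)*(l^2 - 7*l + 10) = (l - 5)*(l - 2)*(l - 5)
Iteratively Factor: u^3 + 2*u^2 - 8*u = (u + 4)*(u^2 - 2*u) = u*(u + 4)*(u - 2)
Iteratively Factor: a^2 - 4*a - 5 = (a - 5)*(a + 1)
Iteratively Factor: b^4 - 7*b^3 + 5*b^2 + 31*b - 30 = (b + 2)*(b^3 - 9*b^2 + 23*b - 15) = (b - 5)*(b + 2)*(b^2 - 4*b + 3) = (b - 5)*(b - 3)*(b + 2)*(b - 1)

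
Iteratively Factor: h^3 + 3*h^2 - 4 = (h - 1)*(h^2 + 4*h + 4) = (h - 1)*(h + 2)*(h + 2)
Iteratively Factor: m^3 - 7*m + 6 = (m - 2)*(m^2 + 2*m - 3) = (m - 2)*(m - 1)*(m + 3)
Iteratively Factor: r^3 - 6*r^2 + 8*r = (r - 4)*(r^2 - 2*r) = r*(r - 4)*(r - 2)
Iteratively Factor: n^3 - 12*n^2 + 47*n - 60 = (n - 5)*(n^2 - 7*n + 12) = (n - 5)*(n - 4)*(n - 3)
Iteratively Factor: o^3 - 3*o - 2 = (o + 1)*(o^2 - o - 2) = (o - 2)*(o + 1)*(o + 1)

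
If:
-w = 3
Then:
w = -3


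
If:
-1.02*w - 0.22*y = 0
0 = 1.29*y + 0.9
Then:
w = 0.15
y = -0.70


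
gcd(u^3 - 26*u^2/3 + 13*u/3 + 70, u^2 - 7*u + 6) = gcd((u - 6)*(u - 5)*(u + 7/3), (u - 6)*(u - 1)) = u - 6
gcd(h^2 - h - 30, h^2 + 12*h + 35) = h + 5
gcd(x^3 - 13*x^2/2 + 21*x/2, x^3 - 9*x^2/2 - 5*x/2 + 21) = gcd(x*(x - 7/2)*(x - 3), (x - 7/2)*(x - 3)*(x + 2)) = x^2 - 13*x/2 + 21/2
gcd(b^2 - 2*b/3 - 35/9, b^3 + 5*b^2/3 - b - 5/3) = b + 5/3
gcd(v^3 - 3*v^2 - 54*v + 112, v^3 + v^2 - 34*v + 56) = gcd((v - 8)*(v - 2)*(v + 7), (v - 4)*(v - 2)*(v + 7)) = v^2 + 5*v - 14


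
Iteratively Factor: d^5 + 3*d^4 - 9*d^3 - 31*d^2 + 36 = (d - 3)*(d^4 + 6*d^3 + 9*d^2 - 4*d - 12) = (d - 3)*(d - 1)*(d^3 + 7*d^2 + 16*d + 12) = (d - 3)*(d - 1)*(d + 2)*(d^2 + 5*d + 6) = (d - 3)*(d - 1)*(d + 2)^2*(d + 3)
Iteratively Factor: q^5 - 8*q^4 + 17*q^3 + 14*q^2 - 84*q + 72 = (q - 2)*(q^4 - 6*q^3 + 5*q^2 + 24*q - 36) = (q - 2)*(q + 2)*(q^3 - 8*q^2 + 21*q - 18) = (q - 3)*(q - 2)*(q + 2)*(q^2 - 5*q + 6) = (q - 3)*(q - 2)^2*(q + 2)*(q - 3)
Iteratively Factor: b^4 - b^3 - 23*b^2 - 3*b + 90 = (b - 2)*(b^3 + b^2 - 21*b - 45) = (b - 2)*(b + 3)*(b^2 - 2*b - 15) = (b - 2)*(b + 3)^2*(b - 5)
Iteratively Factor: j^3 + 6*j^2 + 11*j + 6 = (j + 3)*(j^2 + 3*j + 2) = (j + 1)*(j + 3)*(j + 2)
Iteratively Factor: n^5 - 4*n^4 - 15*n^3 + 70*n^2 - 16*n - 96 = (n - 3)*(n^4 - n^3 - 18*n^2 + 16*n + 32) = (n - 3)*(n + 4)*(n^3 - 5*n^2 + 2*n + 8) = (n - 4)*(n - 3)*(n + 4)*(n^2 - n - 2) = (n - 4)*(n - 3)*(n - 2)*(n + 4)*(n + 1)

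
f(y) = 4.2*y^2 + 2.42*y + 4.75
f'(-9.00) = -73.18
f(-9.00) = 323.17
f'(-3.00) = -22.78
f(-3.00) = 35.29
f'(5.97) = 52.57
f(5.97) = 168.89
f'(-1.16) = -7.32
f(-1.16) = 7.59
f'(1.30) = 13.34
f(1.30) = 14.99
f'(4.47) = 39.97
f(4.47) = 99.49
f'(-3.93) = -30.59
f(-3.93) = 60.11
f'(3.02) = 27.79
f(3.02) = 50.36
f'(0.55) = 7.04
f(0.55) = 7.35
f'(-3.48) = -26.81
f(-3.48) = 47.19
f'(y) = 8.4*y + 2.42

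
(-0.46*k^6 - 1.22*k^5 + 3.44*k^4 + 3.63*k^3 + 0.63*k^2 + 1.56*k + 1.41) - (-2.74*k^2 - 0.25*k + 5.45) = -0.46*k^6 - 1.22*k^5 + 3.44*k^4 + 3.63*k^3 + 3.37*k^2 + 1.81*k - 4.04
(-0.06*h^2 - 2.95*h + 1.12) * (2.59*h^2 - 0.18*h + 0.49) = -0.1554*h^4 - 7.6297*h^3 + 3.4024*h^2 - 1.6471*h + 0.5488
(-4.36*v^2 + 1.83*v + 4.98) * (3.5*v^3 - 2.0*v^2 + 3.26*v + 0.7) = -15.26*v^5 + 15.125*v^4 - 0.4436*v^3 - 7.0462*v^2 + 17.5158*v + 3.486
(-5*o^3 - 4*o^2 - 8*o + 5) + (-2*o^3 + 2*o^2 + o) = -7*o^3 - 2*o^2 - 7*o + 5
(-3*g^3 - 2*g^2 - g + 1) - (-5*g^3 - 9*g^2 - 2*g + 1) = 2*g^3 + 7*g^2 + g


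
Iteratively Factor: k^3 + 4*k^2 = (k)*(k^2 + 4*k) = k*(k + 4)*(k)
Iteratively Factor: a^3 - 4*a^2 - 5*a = (a - 5)*(a^2 + a) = (a - 5)*(a + 1)*(a)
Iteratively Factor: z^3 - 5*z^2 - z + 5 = (z - 5)*(z^2 - 1) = (z - 5)*(z + 1)*(z - 1)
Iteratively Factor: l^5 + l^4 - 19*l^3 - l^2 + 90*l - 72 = (l - 2)*(l^4 + 3*l^3 - 13*l^2 - 27*l + 36) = (l - 2)*(l + 4)*(l^3 - l^2 - 9*l + 9) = (l - 2)*(l + 3)*(l + 4)*(l^2 - 4*l + 3) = (l - 3)*(l - 2)*(l + 3)*(l + 4)*(l - 1)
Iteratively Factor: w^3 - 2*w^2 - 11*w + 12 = (w - 4)*(w^2 + 2*w - 3) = (w - 4)*(w + 3)*(w - 1)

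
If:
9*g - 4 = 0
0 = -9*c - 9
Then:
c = -1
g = 4/9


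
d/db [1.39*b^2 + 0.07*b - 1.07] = 2.78*b + 0.07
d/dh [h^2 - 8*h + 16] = 2*h - 8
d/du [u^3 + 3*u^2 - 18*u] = 3*u^2 + 6*u - 18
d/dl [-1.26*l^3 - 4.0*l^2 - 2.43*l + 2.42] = -3.78*l^2 - 8.0*l - 2.43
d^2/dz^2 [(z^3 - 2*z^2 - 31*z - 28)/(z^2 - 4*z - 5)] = -36/(z^3 - 15*z^2 + 75*z - 125)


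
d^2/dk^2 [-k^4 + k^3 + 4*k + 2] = 6*k*(1 - 2*k)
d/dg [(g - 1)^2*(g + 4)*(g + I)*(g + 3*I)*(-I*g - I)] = -6*I*g^5 + g^4*(20 - 15*I) + g^3*(48 + 32*I) + g^2*(-60 + 36*I) + g*(-24 - 38*I) + 16 - 9*I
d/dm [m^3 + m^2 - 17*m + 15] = 3*m^2 + 2*m - 17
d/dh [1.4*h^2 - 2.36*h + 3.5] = 2.8*h - 2.36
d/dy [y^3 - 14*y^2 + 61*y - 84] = 3*y^2 - 28*y + 61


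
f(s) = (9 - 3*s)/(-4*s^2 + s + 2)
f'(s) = (9 - 3*s)*(8*s - 1)/(-4*s^2 + s + 2)^2 - 3/(-4*s^2 + s + 2)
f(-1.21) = -2.49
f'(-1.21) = -4.66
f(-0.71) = -15.32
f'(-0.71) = -136.77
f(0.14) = 4.16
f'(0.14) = -1.21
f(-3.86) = -0.33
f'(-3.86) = -0.12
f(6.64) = 0.07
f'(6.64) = -0.00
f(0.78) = 19.23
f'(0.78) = 282.18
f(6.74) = 0.06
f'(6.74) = -0.00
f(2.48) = -0.08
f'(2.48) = 0.22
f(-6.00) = -0.18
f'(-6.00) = -0.04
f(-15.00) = -0.06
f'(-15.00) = 0.00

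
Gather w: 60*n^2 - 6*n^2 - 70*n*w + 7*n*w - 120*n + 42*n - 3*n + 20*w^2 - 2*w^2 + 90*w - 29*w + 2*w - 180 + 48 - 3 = 54*n^2 - 81*n + 18*w^2 + w*(63 - 63*n) - 135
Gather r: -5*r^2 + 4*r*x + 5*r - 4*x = -5*r^2 + r*(4*x + 5) - 4*x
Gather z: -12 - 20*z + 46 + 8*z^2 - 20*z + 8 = 8*z^2 - 40*z + 42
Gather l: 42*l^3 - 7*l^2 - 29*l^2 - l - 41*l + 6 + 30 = 42*l^3 - 36*l^2 - 42*l + 36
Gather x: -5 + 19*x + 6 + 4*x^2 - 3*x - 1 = 4*x^2 + 16*x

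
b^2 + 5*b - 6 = (b - 1)*(b + 6)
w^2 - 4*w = w*(w - 4)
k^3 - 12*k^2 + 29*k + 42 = (k - 7)*(k - 6)*(k + 1)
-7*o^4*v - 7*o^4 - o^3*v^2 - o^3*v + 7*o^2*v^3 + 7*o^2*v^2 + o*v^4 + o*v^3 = (-o + v)*(o + v)*(7*o + v)*(o*v + o)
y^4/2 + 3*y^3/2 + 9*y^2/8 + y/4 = y*(y/2 + 1)*(y + 1/2)^2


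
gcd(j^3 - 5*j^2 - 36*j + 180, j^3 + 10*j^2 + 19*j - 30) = j + 6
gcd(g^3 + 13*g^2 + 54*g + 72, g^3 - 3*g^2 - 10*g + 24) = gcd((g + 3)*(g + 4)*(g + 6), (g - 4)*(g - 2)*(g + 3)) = g + 3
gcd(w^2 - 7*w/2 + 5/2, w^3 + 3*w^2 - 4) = w - 1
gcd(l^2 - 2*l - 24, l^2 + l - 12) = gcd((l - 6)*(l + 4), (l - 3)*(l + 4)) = l + 4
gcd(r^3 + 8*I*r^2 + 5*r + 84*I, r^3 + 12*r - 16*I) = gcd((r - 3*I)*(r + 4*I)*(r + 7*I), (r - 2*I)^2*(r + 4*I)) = r + 4*I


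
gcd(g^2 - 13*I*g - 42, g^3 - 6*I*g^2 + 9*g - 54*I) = g - 6*I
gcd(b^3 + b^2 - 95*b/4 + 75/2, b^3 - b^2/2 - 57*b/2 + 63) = b + 6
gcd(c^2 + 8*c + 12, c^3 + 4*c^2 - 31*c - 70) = c + 2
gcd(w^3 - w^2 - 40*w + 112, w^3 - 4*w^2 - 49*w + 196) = w^2 + 3*w - 28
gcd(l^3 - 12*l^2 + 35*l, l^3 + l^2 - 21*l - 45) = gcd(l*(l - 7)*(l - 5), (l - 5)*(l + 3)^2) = l - 5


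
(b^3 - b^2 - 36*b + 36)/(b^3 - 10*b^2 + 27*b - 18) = (b + 6)/(b - 3)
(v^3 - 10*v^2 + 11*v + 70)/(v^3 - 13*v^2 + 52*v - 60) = (v^2 - 5*v - 14)/(v^2 - 8*v + 12)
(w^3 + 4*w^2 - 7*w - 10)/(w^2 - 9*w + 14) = (w^2 + 6*w + 5)/(w - 7)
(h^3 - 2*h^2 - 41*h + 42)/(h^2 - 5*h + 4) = (h^2 - h - 42)/(h - 4)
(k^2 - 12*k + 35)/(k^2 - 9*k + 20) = (k - 7)/(k - 4)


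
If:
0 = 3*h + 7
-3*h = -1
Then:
No Solution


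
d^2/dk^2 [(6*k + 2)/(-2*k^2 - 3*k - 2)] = 4*(-(3*k + 1)*(4*k + 3)^2 + (18*k + 11)*(2*k^2 + 3*k + 2))/(2*k^2 + 3*k + 2)^3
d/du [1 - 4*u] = -4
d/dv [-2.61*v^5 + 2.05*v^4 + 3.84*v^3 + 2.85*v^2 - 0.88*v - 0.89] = -13.05*v^4 + 8.2*v^3 + 11.52*v^2 + 5.7*v - 0.88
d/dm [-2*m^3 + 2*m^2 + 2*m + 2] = -6*m^2 + 4*m + 2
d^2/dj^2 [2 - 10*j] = 0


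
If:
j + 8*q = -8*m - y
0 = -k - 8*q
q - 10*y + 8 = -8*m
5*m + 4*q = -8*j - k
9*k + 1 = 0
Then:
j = 3637/47088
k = -1/9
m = -331/2943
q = 1/72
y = 33499/47088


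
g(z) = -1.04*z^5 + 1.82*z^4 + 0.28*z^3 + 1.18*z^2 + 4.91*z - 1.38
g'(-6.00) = -8290.69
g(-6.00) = 10396.92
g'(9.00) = -28715.89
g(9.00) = -49127.43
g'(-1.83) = -99.53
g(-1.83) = 33.63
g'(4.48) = -1407.74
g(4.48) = -1074.21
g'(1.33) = 10.39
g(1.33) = 9.26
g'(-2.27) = -219.35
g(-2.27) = 101.29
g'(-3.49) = -1074.00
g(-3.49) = 792.43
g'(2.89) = -168.27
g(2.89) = -53.28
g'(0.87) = 9.41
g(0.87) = 4.49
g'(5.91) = -4792.88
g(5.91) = -5151.44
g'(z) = -5.2*z^4 + 7.28*z^3 + 0.84*z^2 + 2.36*z + 4.91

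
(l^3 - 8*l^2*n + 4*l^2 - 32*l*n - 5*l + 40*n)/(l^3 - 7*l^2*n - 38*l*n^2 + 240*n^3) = (l^2 + 4*l - 5)/(l^2 + l*n - 30*n^2)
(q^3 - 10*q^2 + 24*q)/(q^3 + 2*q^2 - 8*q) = (q^2 - 10*q + 24)/(q^2 + 2*q - 8)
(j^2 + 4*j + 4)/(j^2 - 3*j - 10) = (j + 2)/(j - 5)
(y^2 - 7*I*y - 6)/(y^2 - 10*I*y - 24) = (y - I)/(y - 4*I)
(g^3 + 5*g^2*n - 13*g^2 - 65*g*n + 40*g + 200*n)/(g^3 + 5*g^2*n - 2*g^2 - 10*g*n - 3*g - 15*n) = (g^2 - 13*g + 40)/(g^2 - 2*g - 3)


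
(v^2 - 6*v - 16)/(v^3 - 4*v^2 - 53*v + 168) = (v + 2)/(v^2 + 4*v - 21)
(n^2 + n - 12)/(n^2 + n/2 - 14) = 2*(n - 3)/(2*n - 7)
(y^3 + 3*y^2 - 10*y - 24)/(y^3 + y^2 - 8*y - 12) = (y + 4)/(y + 2)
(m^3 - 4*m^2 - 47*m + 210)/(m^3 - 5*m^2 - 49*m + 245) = (m - 6)/(m - 7)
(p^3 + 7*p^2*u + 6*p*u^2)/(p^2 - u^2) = p*(p + 6*u)/(p - u)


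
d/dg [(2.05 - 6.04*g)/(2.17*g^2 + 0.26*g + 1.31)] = (13.1068*g^2 - 8.897*g - 8.4454)/(4.7089*g^4 + 1.1284*g^3 + 5.753*g^2 + 0.6812*g + 1.7161)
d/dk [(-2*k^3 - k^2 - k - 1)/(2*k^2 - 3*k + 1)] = (-4*k^4 + 12*k^3 - k^2 + 2*k - 4)/(4*k^4 - 12*k^3 + 13*k^2 - 6*k + 1)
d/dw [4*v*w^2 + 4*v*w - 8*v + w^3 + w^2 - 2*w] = 8*v*w + 4*v + 3*w^2 + 2*w - 2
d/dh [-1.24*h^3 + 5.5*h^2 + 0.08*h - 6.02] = -3.72*h^2 + 11.0*h + 0.08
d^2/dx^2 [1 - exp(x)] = -exp(x)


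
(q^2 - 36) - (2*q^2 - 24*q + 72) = -q^2 + 24*q - 108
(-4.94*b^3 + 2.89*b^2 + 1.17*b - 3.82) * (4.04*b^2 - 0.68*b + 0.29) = -19.9576*b^5 + 15.0348*b^4 + 1.329*b^3 - 15.3903*b^2 + 2.9369*b - 1.1078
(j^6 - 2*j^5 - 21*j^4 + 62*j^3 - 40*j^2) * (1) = j^6 - 2*j^5 - 21*j^4 + 62*j^3 - 40*j^2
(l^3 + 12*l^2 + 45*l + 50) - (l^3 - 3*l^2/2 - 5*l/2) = 27*l^2/2 + 95*l/2 + 50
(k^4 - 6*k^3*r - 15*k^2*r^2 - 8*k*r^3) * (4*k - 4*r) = 4*k^5 - 28*k^4*r - 36*k^3*r^2 + 28*k^2*r^3 + 32*k*r^4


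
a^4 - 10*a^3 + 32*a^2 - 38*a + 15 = (a - 5)*(a - 3)*(a - 1)^2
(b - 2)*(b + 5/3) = b^2 - b/3 - 10/3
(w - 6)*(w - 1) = w^2 - 7*w + 6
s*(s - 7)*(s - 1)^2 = s^4 - 9*s^3 + 15*s^2 - 7*s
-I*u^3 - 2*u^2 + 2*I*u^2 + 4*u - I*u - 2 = (u - 1)*(u - 2*I)*(-I*u + I)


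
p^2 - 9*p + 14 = (p - 7)*(p - 2)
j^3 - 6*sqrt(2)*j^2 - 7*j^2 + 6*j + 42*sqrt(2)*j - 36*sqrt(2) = (j - 6)*(j - 1)*(j - 6*sqrt(2))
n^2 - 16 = (n - 4)*(n + 4)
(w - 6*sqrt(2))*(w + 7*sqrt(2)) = w^2 + sqrt(2)*w - 84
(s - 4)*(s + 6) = s^2 + 2*s - 24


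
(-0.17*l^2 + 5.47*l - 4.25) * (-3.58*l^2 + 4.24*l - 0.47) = 0.6086*l^4 - 20.3034*l^3 + 38.4877*l^2 - 20.5909*l + 1.9975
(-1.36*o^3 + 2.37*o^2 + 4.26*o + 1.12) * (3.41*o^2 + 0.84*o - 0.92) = -4.6376*o^5 + 6.9393*o^4 + 17.7686*o^3 + 5.2172*o^2 - 2.9784*o - 1.0304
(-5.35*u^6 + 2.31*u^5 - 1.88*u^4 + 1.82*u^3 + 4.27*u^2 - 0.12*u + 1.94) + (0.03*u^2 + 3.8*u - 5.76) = -5.35*u^6 + 2.31*u^5 - 1.88*u^4 + 1.82*u^3 + 4.3*u^2 + 3.68*u - 3.82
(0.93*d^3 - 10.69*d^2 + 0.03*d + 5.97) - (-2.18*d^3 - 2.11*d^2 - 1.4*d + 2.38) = 3.11*d^3 - 8.58*d^2 + 1.43*d + 3.59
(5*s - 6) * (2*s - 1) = 10*s^2 - 17*s + 6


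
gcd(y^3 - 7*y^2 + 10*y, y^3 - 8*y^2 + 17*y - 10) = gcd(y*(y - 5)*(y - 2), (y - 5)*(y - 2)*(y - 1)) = y^2 - 7*y + 10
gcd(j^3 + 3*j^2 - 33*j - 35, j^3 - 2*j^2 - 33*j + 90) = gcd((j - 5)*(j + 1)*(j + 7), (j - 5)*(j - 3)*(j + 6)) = j - 5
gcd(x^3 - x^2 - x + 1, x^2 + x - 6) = 1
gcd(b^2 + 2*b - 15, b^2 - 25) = b + 5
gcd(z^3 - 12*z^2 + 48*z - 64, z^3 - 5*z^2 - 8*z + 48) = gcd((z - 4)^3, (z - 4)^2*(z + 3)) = z^2 - 8*z + 16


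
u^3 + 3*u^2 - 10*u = u*(u - 2)*(u + 5)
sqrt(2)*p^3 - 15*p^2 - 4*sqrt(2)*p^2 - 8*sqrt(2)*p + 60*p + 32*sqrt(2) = (p - 4)*(p - 8*sqrt(2))*(sqrt(2)*p + 1)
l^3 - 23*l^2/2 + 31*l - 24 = (l - 8)*(l - 2)*(l - 3/2)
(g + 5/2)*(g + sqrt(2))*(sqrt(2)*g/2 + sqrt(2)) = sqrt(2)*g^3/2 + g^2 + 9*sqrt(2)*g^2/4 + 5*sqrt(2)*g/2 + 9*g/2 + 5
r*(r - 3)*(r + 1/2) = r^3 - 5*r^2/2 - 3*r/2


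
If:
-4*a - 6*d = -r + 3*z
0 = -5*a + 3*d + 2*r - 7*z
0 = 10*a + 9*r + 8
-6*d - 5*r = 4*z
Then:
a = -107/226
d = 77/678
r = -41/113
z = 32/113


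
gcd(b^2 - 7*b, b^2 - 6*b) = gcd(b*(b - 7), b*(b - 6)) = b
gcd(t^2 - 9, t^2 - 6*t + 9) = t - 3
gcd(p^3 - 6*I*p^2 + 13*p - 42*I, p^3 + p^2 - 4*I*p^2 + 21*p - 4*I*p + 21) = p^2 - 4*I*p + 21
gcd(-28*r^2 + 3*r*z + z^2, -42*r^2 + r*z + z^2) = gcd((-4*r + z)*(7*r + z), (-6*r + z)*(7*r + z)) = 7*r + z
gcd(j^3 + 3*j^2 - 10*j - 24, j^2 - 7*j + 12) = j - 3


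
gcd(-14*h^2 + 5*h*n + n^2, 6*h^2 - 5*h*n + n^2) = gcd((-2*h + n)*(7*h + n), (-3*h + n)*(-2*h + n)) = 2*h - n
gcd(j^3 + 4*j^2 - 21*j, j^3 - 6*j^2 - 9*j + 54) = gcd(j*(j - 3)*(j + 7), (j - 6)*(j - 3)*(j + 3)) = j - 3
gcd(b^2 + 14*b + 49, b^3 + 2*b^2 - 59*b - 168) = b + 7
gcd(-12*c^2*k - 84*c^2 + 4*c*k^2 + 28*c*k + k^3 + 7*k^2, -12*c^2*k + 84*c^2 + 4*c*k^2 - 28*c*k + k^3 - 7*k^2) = 12*c^2 - 4*c*k - k^2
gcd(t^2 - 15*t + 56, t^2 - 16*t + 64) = t - 8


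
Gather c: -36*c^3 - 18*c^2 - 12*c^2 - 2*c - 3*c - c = -36*c^3 - 30*c^2 - 6*c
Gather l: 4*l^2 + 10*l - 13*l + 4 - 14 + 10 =4*l^2 - 3*l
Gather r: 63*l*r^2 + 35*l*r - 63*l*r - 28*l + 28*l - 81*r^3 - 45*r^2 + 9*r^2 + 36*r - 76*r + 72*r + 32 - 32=-81*r^3 + r^2*(63*l - 36) + r*(32 - 28*l)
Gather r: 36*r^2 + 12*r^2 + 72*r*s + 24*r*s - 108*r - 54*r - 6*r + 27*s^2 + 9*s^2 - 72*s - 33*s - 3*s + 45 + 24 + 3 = 48*r^2 + r*(96*s - 168) + 36*s^2 - 108*s + 72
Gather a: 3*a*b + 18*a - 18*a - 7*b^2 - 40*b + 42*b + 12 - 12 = 3*a*b - 7*b^2 + 2*b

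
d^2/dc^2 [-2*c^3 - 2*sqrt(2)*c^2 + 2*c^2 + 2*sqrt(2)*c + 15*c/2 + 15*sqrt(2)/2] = -12*c - 4*sqrt(2) + 4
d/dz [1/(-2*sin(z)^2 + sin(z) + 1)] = (4*sin(z) - 1)*cos(z)/(sin(z) + cos(2*z))^2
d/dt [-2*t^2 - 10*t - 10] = -4*t - 10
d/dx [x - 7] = 1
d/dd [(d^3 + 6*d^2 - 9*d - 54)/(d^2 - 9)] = 1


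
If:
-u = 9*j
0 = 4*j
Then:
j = 0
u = 0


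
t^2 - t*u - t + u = (t - 1)*(t - u)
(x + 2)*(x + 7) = x^2 + 9*x + 14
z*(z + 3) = z^2 + 3*z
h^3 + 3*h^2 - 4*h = h*(h - 1)*(h + 4)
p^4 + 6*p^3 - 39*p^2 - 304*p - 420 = (p - 7)*(p + 2)*(p + 5)*(p + 6)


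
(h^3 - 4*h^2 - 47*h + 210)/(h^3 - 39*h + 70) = (h - 6)/(h - 2)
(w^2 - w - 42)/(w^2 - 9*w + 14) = (w + 6)/(w - 2)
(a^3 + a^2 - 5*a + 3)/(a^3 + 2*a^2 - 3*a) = (a - 1)/a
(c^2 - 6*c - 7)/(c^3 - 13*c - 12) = (c - 7)/(c^2 - c - 12)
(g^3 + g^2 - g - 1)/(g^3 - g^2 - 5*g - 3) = (g - 1)/(g - 3)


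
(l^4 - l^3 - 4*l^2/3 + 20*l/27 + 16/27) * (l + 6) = l^5 + 5*l^4 - 22*l^3/3 - 196*l^2/27 + 136*l/27 + 32/9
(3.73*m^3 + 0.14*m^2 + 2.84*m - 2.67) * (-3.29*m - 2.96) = -12.2717*m^4 - 11.5014*m^3 - 9.758*m^2 + 0.3779*m + 7.9032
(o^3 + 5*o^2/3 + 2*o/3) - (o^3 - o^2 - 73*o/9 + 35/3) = 8*o^2/3 + 79*o/9 - 35/3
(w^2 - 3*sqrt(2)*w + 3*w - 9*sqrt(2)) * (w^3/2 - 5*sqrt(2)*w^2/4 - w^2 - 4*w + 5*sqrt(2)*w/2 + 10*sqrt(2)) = w^5/2 - 11*sqrt(2)*w^4/4 + w^4/2 - 11*sqrt(2)*w^3/4 + w^3/2 - 9*w^2/2 + 77*sqrt(2)*w^2/2 - 105*w + 66*sqrt(2)*w - 180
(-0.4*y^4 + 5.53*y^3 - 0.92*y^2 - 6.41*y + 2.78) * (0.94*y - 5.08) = -0.376*y^5 + 7.2302*y^4 - 28.9572*y^3 - 1.3518*y^2 + 35.176*y - 14.1224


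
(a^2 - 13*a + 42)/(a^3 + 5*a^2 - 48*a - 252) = (a - 6)/(a^2 + 12*a + 36)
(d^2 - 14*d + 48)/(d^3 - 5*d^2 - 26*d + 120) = (d - 8)/(d^2 + d - 20)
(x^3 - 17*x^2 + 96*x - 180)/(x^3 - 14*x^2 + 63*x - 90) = (x - 6)/(x - 3)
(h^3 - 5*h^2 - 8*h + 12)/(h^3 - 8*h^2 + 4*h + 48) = (h - 1)/(h - 4)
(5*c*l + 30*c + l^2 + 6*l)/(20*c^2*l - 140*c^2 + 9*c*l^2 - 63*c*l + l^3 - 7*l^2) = (l + 6)/(4*c*l - 28*c + l^2 - 7*l)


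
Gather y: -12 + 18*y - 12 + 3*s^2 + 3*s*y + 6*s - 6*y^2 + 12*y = 3*s^2 + 6*s - 6*y^2 + y*(3*s + 30) - 24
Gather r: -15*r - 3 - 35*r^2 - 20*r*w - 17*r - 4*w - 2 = -35*r^2 + r*(-20*w - 32) - 4*w - 5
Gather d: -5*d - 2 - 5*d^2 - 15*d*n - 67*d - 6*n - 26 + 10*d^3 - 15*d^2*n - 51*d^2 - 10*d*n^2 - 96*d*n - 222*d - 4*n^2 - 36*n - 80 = 10*d^3 + d^2*(-15*n - 56) + d*(-10*n^2 - 111*n - 294) - 4*n^2 - 42*n - 108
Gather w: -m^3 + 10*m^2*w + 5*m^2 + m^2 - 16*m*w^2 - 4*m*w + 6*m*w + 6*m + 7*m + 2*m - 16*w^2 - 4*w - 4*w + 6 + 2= -m^3 + 6*m^2 + 15*m + w^2*(-16*m - 16) + w*(10*m^2 + 2*m - 8) + 8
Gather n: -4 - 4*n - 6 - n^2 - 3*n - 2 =-n^2 - 7*n - 12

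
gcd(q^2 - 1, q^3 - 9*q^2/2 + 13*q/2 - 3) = q - 1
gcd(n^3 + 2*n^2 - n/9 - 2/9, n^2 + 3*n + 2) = n + 2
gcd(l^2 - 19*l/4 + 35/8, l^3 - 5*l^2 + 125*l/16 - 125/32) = l - 5/4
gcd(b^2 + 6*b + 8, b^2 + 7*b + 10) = b + 2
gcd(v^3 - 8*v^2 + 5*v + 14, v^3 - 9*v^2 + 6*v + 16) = v^2 - v - 2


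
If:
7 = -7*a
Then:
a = -1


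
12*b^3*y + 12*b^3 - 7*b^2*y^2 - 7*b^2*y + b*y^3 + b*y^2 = (-4*b + y)*(-3*b + y)*(b*y + b)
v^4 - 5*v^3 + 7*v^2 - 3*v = v*(v - 3)*(v - 1)^2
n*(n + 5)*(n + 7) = n^3 + 12*n^2 + 35*n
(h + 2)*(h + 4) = h^2 + 6*h + 8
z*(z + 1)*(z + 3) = z^3 + 4*z^2 + 3*z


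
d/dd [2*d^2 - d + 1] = 4*d - 1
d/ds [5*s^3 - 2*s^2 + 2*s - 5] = 15*s^2 - 4*s + 2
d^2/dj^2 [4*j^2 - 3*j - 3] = 8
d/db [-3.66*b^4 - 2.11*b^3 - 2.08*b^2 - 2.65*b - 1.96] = -14.64*b^3 - 6.33*b^2 - 4.16*b - 2.65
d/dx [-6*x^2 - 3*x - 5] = -12*x - 3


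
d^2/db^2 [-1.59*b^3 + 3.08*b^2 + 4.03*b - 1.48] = 6.16 - 9.54*b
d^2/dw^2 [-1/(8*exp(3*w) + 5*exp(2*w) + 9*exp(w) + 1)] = (-2*(24*exp(2*w) + 10*exp(w) + 9)^2*exp(w) + (72*exp(2*w) + 20*exp(w) + 9)*(8*exp(3*w) + 5*exp(2*w) + 9*exp(w) + 1))*exp(w)/(8*exp(3*w) + 5*exp(2*w) + 9*exp(w) + 1)^3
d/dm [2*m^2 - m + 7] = 4*m - 1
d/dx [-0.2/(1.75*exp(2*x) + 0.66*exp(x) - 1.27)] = (0.7*exp(x) + 0.132)*exp(x)/(1.75*exp(2*x) + 0.66*exp(x) - 1.27)^2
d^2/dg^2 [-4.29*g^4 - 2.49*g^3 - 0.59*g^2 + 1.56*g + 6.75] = -51.48*g^2 - 14.94*g - 1.18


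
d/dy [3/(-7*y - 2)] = 21/(7*y + 2)^2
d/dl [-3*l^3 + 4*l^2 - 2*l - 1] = -9*l^2 + 8*l - 2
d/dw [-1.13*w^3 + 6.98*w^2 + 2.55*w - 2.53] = -3.39*w^2 + 13.96*w + 2.55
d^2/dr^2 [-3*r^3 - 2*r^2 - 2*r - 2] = -18*r - 4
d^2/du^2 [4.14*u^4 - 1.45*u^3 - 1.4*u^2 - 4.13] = 49.68*u^2 - 8.7*u - 2.8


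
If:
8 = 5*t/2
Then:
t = 16/5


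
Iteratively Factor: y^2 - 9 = (y + 3)*(y - 3)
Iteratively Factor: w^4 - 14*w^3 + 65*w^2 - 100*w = (w - 5)*(w^3 - 9*w^2 + 20*w) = w*(w - 5)*(w^2 - 9*w + 20) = w*(w - 5)^2*(w - 4)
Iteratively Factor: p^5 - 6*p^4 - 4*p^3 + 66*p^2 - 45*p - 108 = (p - 4)*(p^4 - 2*p^3 - 12*p^2 + 18*p + 27) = (p - 4)*(p - 3)*(p^3 + p^2 - 9*p - 9) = (p - 4)*(p - 3)^2*(p^2 + 4*p + 3) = (p - 4)*(p - 3)^2*(p + 3)*(p + 1)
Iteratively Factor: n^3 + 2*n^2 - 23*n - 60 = (n + 4)*(n^2 - 2*n - 15) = (n - 5)*(n + 4)*(n + 3)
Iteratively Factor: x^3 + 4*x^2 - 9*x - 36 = (x + 4)*(x^2 - 9) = (x + 3)*(x + 4)*(x - 3)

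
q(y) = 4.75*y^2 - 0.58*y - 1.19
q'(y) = 9.5*y - 0.58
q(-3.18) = 48.69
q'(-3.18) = -30.79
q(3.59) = 57.95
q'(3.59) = 33.52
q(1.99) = 16.47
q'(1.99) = 18.32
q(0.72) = 0.85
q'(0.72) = 6.26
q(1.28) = 5.85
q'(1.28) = 11.58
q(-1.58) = 11.58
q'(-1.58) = -15.59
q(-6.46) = 200.78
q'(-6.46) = -61.95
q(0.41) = -0.63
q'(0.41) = 3.32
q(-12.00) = 689.77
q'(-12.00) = -114.58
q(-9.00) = 388.78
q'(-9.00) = -86.08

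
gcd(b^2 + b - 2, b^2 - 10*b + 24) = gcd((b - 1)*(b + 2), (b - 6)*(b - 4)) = 1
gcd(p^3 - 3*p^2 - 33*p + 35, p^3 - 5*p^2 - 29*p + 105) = p^2 - 2*p - 35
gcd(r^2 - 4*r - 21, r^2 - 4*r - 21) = r^2 - 4*r - 21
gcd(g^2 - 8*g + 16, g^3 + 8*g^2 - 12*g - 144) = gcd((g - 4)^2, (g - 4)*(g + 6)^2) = g - 4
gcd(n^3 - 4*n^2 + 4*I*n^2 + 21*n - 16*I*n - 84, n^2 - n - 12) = n - 4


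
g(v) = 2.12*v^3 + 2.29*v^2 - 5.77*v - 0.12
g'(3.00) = 65.21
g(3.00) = 60.42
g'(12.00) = 965.03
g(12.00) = 3923.76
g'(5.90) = 242.64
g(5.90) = 480.96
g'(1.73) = 21.19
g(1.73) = 7.73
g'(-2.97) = 36.73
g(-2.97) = -18.32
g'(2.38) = 41.16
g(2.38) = 27.70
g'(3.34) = 80.48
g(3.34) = 85.15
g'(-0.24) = -6.50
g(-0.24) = 1.37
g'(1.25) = 9.89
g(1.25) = 0.39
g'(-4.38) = 96.18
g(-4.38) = -109.05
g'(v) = 6.36*v^2 + 4.58*v - 5.77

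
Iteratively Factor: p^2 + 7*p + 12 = (p + 4)*(p + 3)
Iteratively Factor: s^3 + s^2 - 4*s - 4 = (s - 2)*(s^2 + 3*s + 2) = (s - 2)*(s + 2)*(s + 1)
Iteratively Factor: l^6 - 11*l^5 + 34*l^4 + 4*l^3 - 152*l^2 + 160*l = (l - 2)*(l^5 - 9*l^4 + 16*l^3 + 36*l^2 - 80*l) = (l - 2)*(l + 2)*(l^4 - 11*l^3 + 38*l^2 - 40*l) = (l - 2)^2*(l + 2)*(l^3 - 9*l^2 + 20*l) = l*(l - 2)^2*(l + 2)*(l^2 - 9*l + 20) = l*(l - 5)*(l - 2)^2*(l + 2)*(l - 4)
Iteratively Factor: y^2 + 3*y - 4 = (y + 4)*(y - 1)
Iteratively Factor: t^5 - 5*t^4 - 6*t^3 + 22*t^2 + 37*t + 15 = (t - 3)*(t^4 - 2*t^3 - 12*t^2 - 14*t - 5) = (t - 3)*(t + 1)*(t^3 - 3*t^2 - 9*t - 5) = (t - 3)*(t + 1)^2*(t^2 - 4*t - 5) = (t - 3)*(t + 1)^3*(t - 5)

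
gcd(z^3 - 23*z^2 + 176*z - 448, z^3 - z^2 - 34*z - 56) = z - 7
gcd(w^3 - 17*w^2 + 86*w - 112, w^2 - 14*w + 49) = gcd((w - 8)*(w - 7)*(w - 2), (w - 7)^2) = w - 7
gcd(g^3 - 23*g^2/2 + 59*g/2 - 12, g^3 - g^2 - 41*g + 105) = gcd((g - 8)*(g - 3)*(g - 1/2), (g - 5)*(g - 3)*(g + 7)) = g - 3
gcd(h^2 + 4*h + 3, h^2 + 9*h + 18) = h + 3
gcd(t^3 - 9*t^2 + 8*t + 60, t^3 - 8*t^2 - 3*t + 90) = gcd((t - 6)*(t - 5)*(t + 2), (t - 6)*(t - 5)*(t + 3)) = t^2 - 11*t + 30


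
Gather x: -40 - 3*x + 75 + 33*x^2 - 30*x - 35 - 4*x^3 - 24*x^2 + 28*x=-4*x^3 + 9*x^2 - 5*x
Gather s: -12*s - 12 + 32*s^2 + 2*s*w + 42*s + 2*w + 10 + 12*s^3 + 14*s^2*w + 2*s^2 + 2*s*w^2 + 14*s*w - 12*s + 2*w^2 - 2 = 12*s^3 + s^2*(14*w + 34) + s*(2*w^2 + 16*w + 18) + 2*w^2 + 2*w - 4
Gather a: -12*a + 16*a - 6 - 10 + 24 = 4*a + 8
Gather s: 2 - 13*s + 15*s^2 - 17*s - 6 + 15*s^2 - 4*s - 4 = 30*s^2 - 34*s - 8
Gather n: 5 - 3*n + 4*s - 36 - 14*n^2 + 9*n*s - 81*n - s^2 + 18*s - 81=-14*n^2 + n*(9*s - 84) - s^2 + 22*s - 112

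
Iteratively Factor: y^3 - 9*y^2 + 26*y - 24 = (y - 4)*(y^2 - 5*y + 6) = (y - 4)*(y - 3)*(y - 2)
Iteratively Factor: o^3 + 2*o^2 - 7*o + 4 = (o - 1)*(o^2 + 3*o - 4) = (o - 1)*(o + 4)*(o - 1)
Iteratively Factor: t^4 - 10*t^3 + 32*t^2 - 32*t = (t)*(t^3 - 10*t^2 + 32*t - 32) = t*(t - 2)*(t^2 - 8*t + 16) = t*(t - 4)*(t - 2)*(t - 4)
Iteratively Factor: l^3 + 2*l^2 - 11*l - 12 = (l + 4)*(l^2 - 2*l - 3) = (l - 3)*(l + 4)*(l + 1)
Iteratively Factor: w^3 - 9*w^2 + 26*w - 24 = (w - 3)*(w^2 - 6*w + 8) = (w - 3)*(w - 2)*(w - 4)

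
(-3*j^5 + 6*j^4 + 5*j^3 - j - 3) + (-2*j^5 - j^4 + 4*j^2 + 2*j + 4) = -5*j^5 + 5*j^4 + 5*j^3 + 4*j^2 + j + 1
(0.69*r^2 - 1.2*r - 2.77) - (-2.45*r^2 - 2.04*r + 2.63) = 3.14*r^2 + 0.84*r - 5.4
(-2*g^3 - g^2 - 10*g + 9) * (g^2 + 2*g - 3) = -2*g^5 - 5*g^4 - 6*g^3 - 8*g^2 + 48*g - 27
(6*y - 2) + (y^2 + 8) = y^2 + 6*y + 6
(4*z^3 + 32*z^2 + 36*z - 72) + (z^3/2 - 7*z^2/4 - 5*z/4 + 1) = 9*z^3/2 + 121*z^2/4 + 139*z/4 - 71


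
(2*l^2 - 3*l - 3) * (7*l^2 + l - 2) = 14*l^4 - 19*l^3 - 28*l^2 + 3*l + 6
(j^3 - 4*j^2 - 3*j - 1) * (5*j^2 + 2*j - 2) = 5*j^5 - 18*j^4 - 25*j^3 - 3*j^2 + 4*j + 2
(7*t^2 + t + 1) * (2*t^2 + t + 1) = 14*t^4 + 9*t^3 + 10*t^2 + 2*t + 1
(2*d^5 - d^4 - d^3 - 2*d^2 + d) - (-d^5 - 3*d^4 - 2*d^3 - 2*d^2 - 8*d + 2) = 3*d^5 + 2*d^4 + d^3 + 9*d - 2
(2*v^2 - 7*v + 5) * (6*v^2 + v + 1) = 12*v^4 - 40*v^3 + 25*v^2 - 2*v + 5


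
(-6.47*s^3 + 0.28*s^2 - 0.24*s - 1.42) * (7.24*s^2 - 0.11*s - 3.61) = -46.8428*s^5 + 2.7389*s^4 + 21.5883*s^3 - 11.2652*s^2 + 1.0226*s + 5.1262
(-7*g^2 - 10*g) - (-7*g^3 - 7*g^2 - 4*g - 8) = 7*g^3 - 6*g + 8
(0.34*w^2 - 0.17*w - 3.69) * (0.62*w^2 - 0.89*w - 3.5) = 0.2108*w^4 - 0.408*w^3 - 3.3265*w^2 + 3.8791*w + 12.915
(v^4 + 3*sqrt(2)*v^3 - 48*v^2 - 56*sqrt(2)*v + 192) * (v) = v^5 + 3*sqrt(2)*v^4 - 48*v^3 - 56*sqrt(2)*v^2 + 192*v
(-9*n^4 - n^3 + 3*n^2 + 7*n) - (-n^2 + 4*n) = -9*n^4 - n^3 + 4*n^2 + 3*n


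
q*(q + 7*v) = q^2 + 7*q*v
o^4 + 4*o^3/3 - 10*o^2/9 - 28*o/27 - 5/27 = (o - 1)*(o + 1/3)^2*(o + 5/3)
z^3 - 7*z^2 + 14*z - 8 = (z - 4)*(z - 2)*(z - 1)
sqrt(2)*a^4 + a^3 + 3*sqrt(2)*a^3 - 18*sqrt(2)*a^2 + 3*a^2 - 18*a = a*(a - 3)*(a + 6)*(sqrt(2)*a + 1)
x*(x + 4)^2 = x^3 + 8*x^2 + 16*x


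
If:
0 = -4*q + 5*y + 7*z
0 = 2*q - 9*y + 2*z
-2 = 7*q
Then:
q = -2/7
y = -44/511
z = -52/511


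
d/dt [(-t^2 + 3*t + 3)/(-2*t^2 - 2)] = (3*t^2 + 8*t - 3)/(2*(t^4 + 2*t^2 + 1))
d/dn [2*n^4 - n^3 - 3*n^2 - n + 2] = 8*n^3 - 3*n^2 - 6*n - 1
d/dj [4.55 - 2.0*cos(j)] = 2.0*sin(j)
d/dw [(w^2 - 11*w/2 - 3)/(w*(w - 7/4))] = 12*(5*w^2 + 8*w - 7)/(w^2*(16*w^2 - 56*w + 49))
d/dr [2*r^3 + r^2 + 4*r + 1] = 6*r^2 + 2*r + 4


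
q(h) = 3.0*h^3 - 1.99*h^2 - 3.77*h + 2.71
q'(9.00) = 689.41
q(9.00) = 1994.59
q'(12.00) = 1244.47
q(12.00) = 4854.91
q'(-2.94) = 85.72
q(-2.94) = -79.64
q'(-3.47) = 118.41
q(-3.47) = -133.52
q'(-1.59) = 25.31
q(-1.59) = -8.39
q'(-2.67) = 71.02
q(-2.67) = -58.51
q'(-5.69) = 310.26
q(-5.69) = -592.93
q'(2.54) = 44.19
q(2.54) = 29.46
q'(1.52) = 10.97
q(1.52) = 2.92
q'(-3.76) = 138.43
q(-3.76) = -170.72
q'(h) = 9.0*h^2 - 3.98*h - 3.77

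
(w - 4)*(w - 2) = w^2 - 6*w + 8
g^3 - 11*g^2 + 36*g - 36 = (g - 6)*(g - 3)*(g - 2)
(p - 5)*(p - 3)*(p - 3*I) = p^3 - 8*p^2 - 3*I*p^2 + 15*p + 24*I*p - 45*I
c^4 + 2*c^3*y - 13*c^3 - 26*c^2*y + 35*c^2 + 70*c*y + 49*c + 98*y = (c - 7)^2*(c + 1)*(c + 2*y)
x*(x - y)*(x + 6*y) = x^3 + 5*x^2*y - 6*x*y^2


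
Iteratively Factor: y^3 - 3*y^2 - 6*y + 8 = (y - 4)*(y^2 + y - 2) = (y - 4)*(y - 1)*(y + 2)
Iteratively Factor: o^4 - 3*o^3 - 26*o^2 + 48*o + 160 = (o - 4)*(o^3 + o^2 - 22*o - 40) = (o - 4)*(o + 4)*(o^2 - 3*o - 10) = (o - 4)*(o + 2)*(o + 4)*(o - 5)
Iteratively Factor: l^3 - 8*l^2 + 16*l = (l - 4)*(l^2 - 4*l) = (l - 4)^2*(l)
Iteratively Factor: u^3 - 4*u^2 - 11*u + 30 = (u + 3)*(u^2 - 7*u + 10) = (u - 2)*(u + 3)*(u - 5)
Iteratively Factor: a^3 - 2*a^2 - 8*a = (a - 4)*(a^2 + 2*a) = (a - 4)*(a + 2)*(a)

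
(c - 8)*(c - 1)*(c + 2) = c^3 - 7*c^2 - 10*c + 16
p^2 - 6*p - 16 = (p - 8)*(p + 2)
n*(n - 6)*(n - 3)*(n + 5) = n^4 - 4*n^3 - 27*n^2 + 90*n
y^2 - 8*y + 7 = (y - 7)*(y - 1)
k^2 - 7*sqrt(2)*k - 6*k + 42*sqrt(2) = (k - 6)*(k - 7*sqrt(2))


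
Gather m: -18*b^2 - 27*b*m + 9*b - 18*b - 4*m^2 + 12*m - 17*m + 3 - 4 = -18*b^2 - 9*b - 4*m^2 + m*(-27*b - 5) - 1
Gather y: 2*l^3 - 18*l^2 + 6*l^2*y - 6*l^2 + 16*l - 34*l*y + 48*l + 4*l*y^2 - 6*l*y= 2*l^3 - 24*l^2 + 4*l*y^2 + 64*l + y*(6*l^2 - 40*l)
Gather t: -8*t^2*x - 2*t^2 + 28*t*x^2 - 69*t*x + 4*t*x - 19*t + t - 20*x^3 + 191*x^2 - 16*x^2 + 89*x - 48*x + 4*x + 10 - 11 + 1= t^2*(-8*x - 2) + t*(28*x^2 - 65*x - 18) - 20*x^3 + 175*x^2 + 45*x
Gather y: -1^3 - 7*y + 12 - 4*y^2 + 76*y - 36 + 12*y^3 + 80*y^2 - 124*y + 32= 12*y^3 + 76*y^2 - 55*y + 7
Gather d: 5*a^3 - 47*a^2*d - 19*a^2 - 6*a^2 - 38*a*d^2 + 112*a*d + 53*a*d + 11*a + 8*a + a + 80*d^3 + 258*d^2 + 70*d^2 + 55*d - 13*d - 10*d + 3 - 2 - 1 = 5*a^3 - 25*a^2 + 20*a + 80*d^3 + d^2*(328 - 38*a) + d*(-47*a^2 + 165*a + 32)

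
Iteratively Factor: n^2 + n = (n + 1)*(n)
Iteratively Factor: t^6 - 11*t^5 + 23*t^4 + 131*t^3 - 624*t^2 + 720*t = (t - 5)*(t^5 - 6*t^4 - 7*t^3 + 96*t^2 - 144*t) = (t - 5)*(t - 3)*(t^4 - 3*t^3 - 16*t^2 + 48*t) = (t - 5)*(t - 3)*(t + 4)*(t^3 - 7*t^2 + 12*t) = (t - 5)*(t - 4)*(t - 3)*(t + 4)*(t^2 - 3*t) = (t - 5)*(t - 4)*(t - 3)^2*(t + 4)*(t)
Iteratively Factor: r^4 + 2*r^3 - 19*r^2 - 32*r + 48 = (r + 3)*(r^3 - r^2 - 16*r + 16) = (r - 1)*(r + 3)*(r^2 - 16) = (r - 4)*(r - 1)*(r + 3)*(r + 4)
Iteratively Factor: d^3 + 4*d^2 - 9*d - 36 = (d + 4)*(d^2 - 9) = (d - 3)*(d + 4)*(d + 3)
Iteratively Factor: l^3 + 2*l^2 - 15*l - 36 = (l - 4)*(l^2 + 6*l + 9) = (l - 4)*(l + 3)*(l + 3)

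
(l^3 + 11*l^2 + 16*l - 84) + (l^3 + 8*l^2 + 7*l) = 2*l^3 + 19*l^2 + 23*l - 84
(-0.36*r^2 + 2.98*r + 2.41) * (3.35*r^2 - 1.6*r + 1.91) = -1.206*r^4 + 10.559*r^3 + 2.6179*r^2 + 1.8358*r + 4.6031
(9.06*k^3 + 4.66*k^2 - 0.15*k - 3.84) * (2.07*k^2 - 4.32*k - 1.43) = 18.7542*k^5 - 29.493*k^4 - 33.3975*k^3 - 13.9646*k^2 + 16.8033*k + 5.4912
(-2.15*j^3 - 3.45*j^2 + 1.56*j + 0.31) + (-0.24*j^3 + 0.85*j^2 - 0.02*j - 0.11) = -2.39*j^3 - 2.6*j^2 + 1.54*j + 0.2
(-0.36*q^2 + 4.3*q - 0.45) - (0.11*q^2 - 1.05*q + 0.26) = -0.47*q^2 + 5.35*q - 0.71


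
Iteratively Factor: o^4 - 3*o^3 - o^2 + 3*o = (o)*(o^3 - 3*o^2 - o + 3) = o*(o - 1)*(o^2 - 2*o - 3) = o*(o - 1)*(o + 1)*(o - 3)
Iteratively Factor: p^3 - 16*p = (p)*(p^2 - 16) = p*(p + 4)*(p - 4)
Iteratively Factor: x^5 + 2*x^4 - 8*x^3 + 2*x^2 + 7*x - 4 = (x - 1)*(x^4 + 3*x^3 - 5*x^2 - 3*x + 4) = (x - 1)^2*(x^3 + 4*x^2 - x - 4) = (x - 1)^2*(x + 4)*(x^2 - 1) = (x - 1)^2*(x + 1)*(x + 4)*(x - 1)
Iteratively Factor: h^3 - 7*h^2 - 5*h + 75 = (h - 5)*(h^2 - 2*h - 15) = (h - 5)^2*(h + 3)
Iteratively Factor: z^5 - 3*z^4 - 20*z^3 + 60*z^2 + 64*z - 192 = (z - 2)*(z^4 - z^3 - 22*z^2 + 16*z + 96) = (z - 3)*(z - 2)*(z^3 + 2*z^2 - 16*z - 32) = (z - 3)*(z - 2)*(z + 4)*(z^2 - 2*z - 8) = (z - 3)*(z - 2)*(z + 2)*(z + 4)*(z - 4)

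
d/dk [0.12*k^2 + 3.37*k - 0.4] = 0.24*k + 3.37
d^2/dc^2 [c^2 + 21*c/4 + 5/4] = 2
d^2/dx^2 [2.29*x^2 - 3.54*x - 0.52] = 4.58000000000000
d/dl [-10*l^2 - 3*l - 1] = -20*l - 3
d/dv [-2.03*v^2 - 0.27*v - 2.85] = -4.06*v - 0.27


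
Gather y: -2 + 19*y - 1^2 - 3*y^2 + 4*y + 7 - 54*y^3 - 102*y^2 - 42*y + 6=-54*y^3 - 105*y^2 - 19*y + 10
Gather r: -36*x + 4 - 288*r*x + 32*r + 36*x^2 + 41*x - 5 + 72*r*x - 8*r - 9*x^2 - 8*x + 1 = r*(24 - 216*x) + 27*x^2 - 3*x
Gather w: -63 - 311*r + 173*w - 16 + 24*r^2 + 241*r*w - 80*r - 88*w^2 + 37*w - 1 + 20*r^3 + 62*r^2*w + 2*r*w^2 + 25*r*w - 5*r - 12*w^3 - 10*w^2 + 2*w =20*r^3 + 24*r^2 - 396*r - 12*w^3 + w^2*(2*r - 98) + w*(62*r^2 + 266*r + 212) - 80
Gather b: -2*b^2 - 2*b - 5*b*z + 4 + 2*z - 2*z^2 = -2*b^2 + b*(-5*z - 2) - 2*z^2 + 2*z + 4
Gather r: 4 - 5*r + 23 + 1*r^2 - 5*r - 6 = r^2 - 10*r + 21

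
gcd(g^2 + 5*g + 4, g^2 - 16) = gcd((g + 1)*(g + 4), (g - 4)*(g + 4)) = g + 4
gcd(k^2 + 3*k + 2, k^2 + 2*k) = k + 2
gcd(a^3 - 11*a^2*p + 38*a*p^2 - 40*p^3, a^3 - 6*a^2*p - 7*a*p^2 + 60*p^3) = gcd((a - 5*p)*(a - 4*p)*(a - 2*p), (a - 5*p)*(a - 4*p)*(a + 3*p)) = a^2 - 9*a*p + 20*p^2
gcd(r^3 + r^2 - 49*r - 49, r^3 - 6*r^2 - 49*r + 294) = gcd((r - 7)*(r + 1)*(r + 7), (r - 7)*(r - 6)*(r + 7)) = r^2 - 49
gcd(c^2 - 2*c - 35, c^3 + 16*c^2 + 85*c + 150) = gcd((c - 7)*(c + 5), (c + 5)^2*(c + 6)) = c + 5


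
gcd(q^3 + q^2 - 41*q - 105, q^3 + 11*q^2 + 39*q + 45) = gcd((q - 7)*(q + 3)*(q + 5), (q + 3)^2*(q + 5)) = q^2 + 8*q + 15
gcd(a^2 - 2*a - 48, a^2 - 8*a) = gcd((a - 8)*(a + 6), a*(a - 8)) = a - 8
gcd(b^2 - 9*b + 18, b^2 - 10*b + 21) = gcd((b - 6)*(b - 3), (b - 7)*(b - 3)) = b - 3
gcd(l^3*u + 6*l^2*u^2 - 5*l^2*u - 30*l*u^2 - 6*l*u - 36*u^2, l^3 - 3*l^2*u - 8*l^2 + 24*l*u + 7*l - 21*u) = 1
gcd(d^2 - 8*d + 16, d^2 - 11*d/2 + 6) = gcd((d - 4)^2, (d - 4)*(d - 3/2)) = d - 4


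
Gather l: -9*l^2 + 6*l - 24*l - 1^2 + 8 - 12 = -9*l^2 - 18*l - 5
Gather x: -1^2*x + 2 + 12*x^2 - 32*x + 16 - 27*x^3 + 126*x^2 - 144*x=-27*x^3 + 138*x^2 - 177*x + 18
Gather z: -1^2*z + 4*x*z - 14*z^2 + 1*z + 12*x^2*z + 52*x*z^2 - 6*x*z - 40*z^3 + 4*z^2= -40*z^3 + z^2*(52*x - 10) + z*(12*x^2 - 2*x)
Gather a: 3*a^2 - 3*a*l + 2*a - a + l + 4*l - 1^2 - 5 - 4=3*a^2 + a*(1 - 3*l) + 5*l - 10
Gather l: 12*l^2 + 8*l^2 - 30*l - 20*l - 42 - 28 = 20*l^2 - 50*l - 70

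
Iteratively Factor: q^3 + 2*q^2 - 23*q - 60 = (q - 5)*(q^2 + 7*q + 12) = (q - 5)*(q + 4)*(q + 3)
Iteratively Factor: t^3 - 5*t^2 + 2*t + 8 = (t + 1)*(t^2 - 6*t + 8) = (t - 2)*(t + 1)*(t - 4)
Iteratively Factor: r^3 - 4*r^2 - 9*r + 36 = (r - 4)*(r^2 - 9) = (r - 4)*(r + 3)*(r - 3)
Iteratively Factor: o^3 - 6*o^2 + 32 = (o - 4)*(o^2 - 2*o - 8) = (o - 4)*(o + 2)*(o - 4)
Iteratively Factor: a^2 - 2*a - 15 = (a - 5)*(a + 3)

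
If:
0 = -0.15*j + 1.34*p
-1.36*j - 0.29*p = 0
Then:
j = 0.00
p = 0.00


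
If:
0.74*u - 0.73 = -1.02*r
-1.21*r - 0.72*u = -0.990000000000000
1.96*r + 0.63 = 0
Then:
No Solution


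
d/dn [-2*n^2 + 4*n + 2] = 4 - 4*n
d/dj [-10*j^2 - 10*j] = -20*j - 10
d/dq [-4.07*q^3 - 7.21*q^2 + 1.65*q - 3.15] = -12.21*q^2 - 14.42*q + 1.65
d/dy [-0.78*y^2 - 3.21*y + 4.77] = -1.56*y - 3.21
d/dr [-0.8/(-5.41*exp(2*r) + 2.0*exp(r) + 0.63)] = (1.6 - 8.656*exp(r))*exp(r)/(-5.41*exp(2*r) + 2.0*exp(r) + 0.63)^2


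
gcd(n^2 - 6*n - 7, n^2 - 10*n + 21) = n - 7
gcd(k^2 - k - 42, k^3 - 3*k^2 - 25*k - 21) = k - 7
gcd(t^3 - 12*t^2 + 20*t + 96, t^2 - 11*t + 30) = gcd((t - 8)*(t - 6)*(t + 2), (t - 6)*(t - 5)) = t - 6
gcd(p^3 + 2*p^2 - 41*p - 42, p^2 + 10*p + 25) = 1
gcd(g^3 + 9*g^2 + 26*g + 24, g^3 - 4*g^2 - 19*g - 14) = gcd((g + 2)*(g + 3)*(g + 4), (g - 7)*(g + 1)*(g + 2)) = g + 2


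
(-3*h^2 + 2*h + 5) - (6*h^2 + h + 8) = -9*h^2 + h - 3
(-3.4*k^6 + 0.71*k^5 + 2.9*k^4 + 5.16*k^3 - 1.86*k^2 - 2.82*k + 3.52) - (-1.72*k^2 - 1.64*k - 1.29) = -3.4*k^6 + 0.71*k^5 + 2.9*k^4 + 5.16*k^3 - 0.14*k^2 - 1.18*k + 4.81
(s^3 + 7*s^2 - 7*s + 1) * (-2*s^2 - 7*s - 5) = -2*s^5 - 21*s^4 - 40*s^3 + 12*s^2 + 28*s - 5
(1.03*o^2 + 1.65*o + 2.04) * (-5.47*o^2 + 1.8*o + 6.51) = -5.6341*o^4 - 7.1715*o^3 - 1.4835*o^2 + 14.4135*o + 13.2804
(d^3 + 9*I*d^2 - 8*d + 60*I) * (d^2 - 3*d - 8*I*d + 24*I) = d^5 - 3*d^4 + I*d^4 + 64*d^3 - 3*I*d^3 - 192*d^2 + 124*I*d^2 + 480*d - 372*I*d - 1440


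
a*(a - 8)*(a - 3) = a^3 - 11*a^2 + 24*a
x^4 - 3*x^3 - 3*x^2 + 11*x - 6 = (x - 3)*(x - 1)^2*(x + 2)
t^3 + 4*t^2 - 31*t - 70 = (t - 5)*(t + 2)*(t + 7)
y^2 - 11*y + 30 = (y - 6)*(y - 5)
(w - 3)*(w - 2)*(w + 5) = w^3 - 19*w + 30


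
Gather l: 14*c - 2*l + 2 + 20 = 14*c - 2*l + 22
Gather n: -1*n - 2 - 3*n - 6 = -4*n - 8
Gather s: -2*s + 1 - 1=-2*s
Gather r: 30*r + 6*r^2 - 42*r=6*r^2 - 12*r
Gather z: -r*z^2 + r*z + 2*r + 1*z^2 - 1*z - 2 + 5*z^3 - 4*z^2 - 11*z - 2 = 2*r + 5*z^3 + z^2*(-r - 3) + z*(r - 12) - 4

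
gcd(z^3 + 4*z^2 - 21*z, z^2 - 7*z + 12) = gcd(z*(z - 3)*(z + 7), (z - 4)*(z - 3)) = z - 3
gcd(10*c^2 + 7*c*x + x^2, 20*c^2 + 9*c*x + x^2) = 5*c + x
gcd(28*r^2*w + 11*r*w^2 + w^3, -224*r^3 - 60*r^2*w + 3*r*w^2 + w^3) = 28*r^2 + 11*r*w + w^2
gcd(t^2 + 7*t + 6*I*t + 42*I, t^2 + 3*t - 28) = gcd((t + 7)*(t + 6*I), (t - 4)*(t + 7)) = t + 7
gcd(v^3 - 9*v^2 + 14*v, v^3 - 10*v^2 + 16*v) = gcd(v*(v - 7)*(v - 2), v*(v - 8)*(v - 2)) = v^2 - 2*v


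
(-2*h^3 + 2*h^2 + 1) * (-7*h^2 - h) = 14*h^5 - 12*h^4 - 2*h^3 - 7*h^2 - h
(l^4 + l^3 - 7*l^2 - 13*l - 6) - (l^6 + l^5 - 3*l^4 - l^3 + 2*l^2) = -l^6 - l^5 + 4*l^4 + 2*l^3 - 9*l^2 - 13*l - 6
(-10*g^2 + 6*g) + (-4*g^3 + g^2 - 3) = -4*g^3 - 9*g^2 + 6*g - 3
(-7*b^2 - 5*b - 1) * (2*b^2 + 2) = -14*b^4 - 10*b^3 - 16*b^2 - 10*b - 2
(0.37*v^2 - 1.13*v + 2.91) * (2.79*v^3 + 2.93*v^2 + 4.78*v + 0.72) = 1.0323*v^5 - 2.0686*v^4 + 6.5766*v^3 + 3.3913*v^2 + 13.0962*v + 2.0952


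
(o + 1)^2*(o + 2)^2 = o^4 + 6*o^3 + 13*o^2 + 12*o + 4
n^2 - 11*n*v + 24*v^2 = (n - 8*v)*(n - 3*v)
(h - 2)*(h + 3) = h^2 + h - 6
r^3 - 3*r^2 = r^2*(r - 3)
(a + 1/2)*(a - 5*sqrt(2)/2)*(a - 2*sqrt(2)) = a^3 - 9*sqrt(2)*a^2/2 + a^2/2 - 9*sqrt(2)*a/4 + 10*a + 5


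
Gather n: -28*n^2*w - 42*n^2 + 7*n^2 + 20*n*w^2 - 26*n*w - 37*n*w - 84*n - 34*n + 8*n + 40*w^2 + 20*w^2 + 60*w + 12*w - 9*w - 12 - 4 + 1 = n^2*(-28*w - 35) + n*(20*w^2 - 63*w - 110) + 60*w^2 + 63*w - 15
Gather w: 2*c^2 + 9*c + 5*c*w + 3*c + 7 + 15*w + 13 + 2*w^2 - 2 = 2*c^2 + 12*c + 2*w^2 + w*(5*c + 15) + 18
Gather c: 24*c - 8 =24*c - 8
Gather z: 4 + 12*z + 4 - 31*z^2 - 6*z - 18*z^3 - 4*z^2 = -18*z^3 - 35*z^2 + 6*z + 8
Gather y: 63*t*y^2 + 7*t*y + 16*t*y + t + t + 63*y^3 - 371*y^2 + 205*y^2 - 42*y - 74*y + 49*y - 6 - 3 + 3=2*t + 63*y^3 + y^2*(63*t - 166) + y*(23*t - 67) - 6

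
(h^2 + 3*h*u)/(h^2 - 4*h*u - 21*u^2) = h/(h - 7*u)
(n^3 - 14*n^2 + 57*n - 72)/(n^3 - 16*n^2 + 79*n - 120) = (n - 3)/(n - 5)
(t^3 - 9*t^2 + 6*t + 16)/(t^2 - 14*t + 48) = (t^2 - t - 2)/(t - 6)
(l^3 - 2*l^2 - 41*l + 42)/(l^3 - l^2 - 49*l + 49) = (l + 6)/(l + 7)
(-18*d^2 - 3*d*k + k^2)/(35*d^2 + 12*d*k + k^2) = (-18*d^2 - 3*d*k + k^2)/(35*d^2 + 12*d*k + k^2)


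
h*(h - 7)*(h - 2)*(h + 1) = h^4 - 8*h^3 + 5*h^2 + 14*h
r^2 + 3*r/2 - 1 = (r - 1/2)*(r + 2)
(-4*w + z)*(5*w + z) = -20*w^2 + w*z + z^2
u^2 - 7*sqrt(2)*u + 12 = (u - 6*sqrt(2))*(u - sqrt(2))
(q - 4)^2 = q^2 - 8*q + 16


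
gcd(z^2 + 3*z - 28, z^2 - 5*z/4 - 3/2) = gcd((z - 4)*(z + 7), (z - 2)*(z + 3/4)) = 1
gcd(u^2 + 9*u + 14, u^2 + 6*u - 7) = u + 7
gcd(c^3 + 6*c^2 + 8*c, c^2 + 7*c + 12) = c + 4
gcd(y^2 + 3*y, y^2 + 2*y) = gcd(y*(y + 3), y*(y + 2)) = y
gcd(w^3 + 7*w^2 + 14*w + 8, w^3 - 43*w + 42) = 1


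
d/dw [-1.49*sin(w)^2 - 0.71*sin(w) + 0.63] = -(2.98*sin(w) + 0.71)*cos(w)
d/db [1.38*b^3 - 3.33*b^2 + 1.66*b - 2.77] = 4.14*b^2 - 6.66*b + 1.66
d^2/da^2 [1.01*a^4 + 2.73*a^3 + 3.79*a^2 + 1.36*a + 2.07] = 12.12*a^2 + 16.38*a + 7.58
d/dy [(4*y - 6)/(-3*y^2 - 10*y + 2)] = 4*(3*y^2 - 9*y - 13)/(9*y^4 + 60*y^3 + 88*y^2 - 40*y + 4)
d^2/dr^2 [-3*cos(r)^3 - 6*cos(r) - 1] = 3*(5 - 9*sin(r)^2)*cos(r)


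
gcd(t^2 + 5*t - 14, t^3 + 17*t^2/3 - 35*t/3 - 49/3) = t + 7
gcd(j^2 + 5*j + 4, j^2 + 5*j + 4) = j^2 + 5*j + 4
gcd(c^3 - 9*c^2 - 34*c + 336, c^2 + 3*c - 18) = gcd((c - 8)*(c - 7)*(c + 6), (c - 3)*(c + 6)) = c + 6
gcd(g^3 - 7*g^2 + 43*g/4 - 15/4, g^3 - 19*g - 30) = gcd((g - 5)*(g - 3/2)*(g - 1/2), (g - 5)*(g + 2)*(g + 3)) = g - 5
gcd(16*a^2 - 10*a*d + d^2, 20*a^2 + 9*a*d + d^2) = 1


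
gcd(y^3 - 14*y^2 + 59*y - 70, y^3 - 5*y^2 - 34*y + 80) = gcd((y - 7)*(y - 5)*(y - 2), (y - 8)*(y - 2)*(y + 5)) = y - 2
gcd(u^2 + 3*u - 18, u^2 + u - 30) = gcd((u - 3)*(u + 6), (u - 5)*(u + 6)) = u + 6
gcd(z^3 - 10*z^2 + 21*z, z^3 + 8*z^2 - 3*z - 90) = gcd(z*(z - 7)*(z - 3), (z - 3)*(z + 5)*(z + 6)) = z - 3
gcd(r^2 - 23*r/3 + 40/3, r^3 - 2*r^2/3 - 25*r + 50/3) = r - 5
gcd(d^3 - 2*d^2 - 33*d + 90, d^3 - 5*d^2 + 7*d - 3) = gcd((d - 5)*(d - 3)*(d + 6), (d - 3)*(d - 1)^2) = d - 3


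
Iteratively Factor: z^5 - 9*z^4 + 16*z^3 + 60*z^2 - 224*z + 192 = (z - 2)*(z^4 - 7*z^3 + 2*z^2 + 64*z - 96) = (z - 2)^2*(z^3 - 5*z^2 - 8*z + 48) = (z - 2)^2*(z + 3)*(z^2 - 8*z + 16) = (z - 4)*(z - 2)^2*(z + 3)*(z - 4)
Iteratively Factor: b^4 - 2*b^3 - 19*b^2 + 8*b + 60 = (b + 2)*(b^3 - 4*b^2 - 11*b + 30) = (b - 2)*(b + 2)*(b^2 - 2*b - 15) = (b - 2)*(b + 2)*(b + 3)*(b - 5)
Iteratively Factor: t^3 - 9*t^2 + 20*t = (t)*(t^2 - 9*t + 20) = t*(t - 4)*(t - 5)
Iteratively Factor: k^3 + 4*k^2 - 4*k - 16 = (k + 4)*(k^2 - 4) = (k - 2)*(k + 4)*(k + 2)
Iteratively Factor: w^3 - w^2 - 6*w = (w)*(w^2 - w - 6) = w*(w - 3)*(w + 2)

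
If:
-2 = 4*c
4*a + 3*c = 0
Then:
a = 3/8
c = -1/2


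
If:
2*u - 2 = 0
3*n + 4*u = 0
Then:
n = -4/3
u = 1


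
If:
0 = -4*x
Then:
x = 0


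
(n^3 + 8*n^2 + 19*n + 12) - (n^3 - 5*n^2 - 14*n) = 13*n^2 + 33*n + 12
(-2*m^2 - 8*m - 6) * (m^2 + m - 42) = -2*m^4 - 10*m^3 + 70*m^2 + 330*m + 252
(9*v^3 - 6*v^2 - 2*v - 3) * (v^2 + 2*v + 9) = 9*v^5 + 12*v^4 + 67*v^3 - 61*v^2 - 24*v - 27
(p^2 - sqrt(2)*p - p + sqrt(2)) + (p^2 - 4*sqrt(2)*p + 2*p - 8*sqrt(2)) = 2*p^2 - 5*sqrt(2)*p + p - 7*sqrt(2)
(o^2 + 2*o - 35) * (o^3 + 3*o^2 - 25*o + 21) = o^5 + 5*o^4 - 54*o^3 - 134*o^2 + 917*o - 735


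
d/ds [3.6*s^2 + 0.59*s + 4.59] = 7.2*s + 0.59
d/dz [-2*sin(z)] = -2*cos(z)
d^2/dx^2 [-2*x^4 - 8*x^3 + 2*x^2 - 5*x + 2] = -24*x^2 - 48*x + 4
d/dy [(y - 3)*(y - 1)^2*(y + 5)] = 4*y^3 - 36*y + 32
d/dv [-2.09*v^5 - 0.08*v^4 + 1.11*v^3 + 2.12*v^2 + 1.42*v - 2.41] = -10.45*v^4 - 0.32*v^3 + 3.33*v^2 + 4.24*v + 1.42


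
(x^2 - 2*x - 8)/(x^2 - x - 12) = (x + 2)/(x + 3)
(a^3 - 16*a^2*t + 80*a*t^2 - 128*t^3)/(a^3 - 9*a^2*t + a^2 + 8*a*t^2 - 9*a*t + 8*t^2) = (-a^2 + 8*a*t - 16*t^2)/(-a^2 + a*t - a + t)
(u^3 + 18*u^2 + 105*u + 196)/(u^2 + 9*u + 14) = (u^2 + 11*u + 28)/(u + 2)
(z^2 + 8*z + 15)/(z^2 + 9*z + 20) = (z + 3)/(z + 4)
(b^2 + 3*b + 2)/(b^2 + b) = (b + 2)/b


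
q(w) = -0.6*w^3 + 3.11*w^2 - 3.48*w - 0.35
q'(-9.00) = -205.26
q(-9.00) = 720.28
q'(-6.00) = -105.60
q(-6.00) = 262.09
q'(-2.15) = -25.17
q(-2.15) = 27.47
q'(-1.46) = -16.40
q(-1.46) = 13.23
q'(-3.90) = -55.12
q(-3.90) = 96.12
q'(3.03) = -1.16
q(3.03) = 0.97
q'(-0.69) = -8.63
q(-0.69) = 3.73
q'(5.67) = -26.08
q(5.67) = -29.47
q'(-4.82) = -75.28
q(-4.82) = 155.86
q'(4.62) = -13.16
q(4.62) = -9.21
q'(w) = -1.8*w^2 + 6.22*w - 3.48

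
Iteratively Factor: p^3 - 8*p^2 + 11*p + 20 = (p - 5)*(p^2 - 3*p - 4) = (p - 5)*(p + 1)*(p - 4)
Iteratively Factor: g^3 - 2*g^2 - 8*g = (g + 2)*(g^2 - 4*g) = (g - 4)*(g + 2)*(g)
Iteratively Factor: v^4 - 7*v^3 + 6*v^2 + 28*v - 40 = (v - 5)*(v^3 - 2*v^2 - 4*v + 8) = (v - 5)*(v - 2)*(v^2 - 4) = (v - 5)*(v - 2)*(v + 2)*(v - 2)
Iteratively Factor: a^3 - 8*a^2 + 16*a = (a - 4)*(a^2 - 4*a) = (a - 4)^2*(a)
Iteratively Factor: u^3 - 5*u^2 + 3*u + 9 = (u - 3)*(u^2 - 2*u - 3) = (u - 3)^2*(u + 1)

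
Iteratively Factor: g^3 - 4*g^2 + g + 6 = (g + 1)*(g^2 - 5*g + 6) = (g - 2)*(g + 1)*(g - 3)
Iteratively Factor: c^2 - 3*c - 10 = (c - 5)*(c + 2)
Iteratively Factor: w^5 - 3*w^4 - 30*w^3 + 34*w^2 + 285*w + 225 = (w + 1)*(w^4 - 4*w^3 - 26*w^2 + 60*w + 225) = (w + 1)*(w + 3)*(w^3 - 7*w^2 - 5*w + 75) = (w - 5)*(w + 1)*(w + 3)*(w^2 - 2*w - 15) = (w - 5)^2*(w + 1)*(w + 3)*(w + 3)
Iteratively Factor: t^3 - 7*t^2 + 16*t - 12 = (t - 2)*(t^2 - 5*t + 6) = (t - 3)*(t - 2)*(t - 2)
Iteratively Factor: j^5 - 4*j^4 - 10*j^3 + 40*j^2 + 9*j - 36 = (j - 3)*(j^4 - j^3 - 13*j^2 + j + 12) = (j - 3)*(j + 1)*(j^3 - 2*j^2 - 11*j + 12) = (j - 3)*(j + 1)*(j + 3)*(j^2 - 5*j + 4) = (j - 4)*(j - 3)*(j + 1)*(j + 3)*(j - 1)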